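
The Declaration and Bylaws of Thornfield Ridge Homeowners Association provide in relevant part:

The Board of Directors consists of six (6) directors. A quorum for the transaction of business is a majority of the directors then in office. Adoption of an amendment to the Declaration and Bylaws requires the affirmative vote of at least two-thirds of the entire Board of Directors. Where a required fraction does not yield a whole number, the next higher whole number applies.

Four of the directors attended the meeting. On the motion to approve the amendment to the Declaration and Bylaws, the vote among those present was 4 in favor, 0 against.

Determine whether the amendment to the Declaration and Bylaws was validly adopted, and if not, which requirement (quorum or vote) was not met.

Quorum: 4 present; quorum is 4. Satisfied.
Vote: the amendment to the Declaration and Bylaws requires two-thirds of the entire Board of Directors (6). 2/3 of 6 = 4, so 4 affirmative votes are needed; 4 voted in favor. Satisfied.

Valid — all requirements satisfied.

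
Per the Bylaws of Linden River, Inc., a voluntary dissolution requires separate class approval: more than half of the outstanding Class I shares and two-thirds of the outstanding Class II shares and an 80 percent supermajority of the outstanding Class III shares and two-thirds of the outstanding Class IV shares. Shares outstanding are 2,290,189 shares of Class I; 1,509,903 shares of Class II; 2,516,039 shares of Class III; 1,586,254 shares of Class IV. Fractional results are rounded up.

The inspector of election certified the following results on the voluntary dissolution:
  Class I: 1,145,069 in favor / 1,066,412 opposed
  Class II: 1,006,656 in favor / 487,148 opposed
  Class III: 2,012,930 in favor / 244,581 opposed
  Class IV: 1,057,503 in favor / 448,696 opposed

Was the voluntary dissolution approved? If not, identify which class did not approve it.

Class I: a majority of 2290189 is 1145095; 1,145,095 required, 1,145,069 in favor — not approved.
Class II: 2/3 of 1509903 = 1006602; 1,006,602 required, 1,006,656 in favor — approved.
Class III: 4/5 of 2516039 = 2012831.20, rounded up to 2012832; 2,012,832 required, 2,012,930 in favor — approved.
Class IV: 2/3 of 1586254 = 1057502.67, rounded up to 1057503; 1,057,503 required, 1,057,503 in favor — approved.

Not approved — the Class I shares did not give the required vote.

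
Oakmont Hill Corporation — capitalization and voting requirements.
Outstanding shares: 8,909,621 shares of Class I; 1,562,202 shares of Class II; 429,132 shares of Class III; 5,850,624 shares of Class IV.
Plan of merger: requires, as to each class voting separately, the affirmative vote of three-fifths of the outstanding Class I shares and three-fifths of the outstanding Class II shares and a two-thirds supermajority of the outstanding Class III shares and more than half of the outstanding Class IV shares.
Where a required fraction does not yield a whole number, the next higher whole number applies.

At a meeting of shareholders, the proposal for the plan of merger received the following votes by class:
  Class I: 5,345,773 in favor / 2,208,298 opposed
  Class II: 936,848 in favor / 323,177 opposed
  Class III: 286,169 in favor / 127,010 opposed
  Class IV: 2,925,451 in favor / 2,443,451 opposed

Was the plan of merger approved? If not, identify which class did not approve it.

Not approved — the Class II shares did not give the required vote.

Class I: 3/5 of 8909621 = 5345772.60, rounded up to 5345773; 5,345,773 required, 5,345,773 in favor — approved.
Class II: 3/5 of 1562202 = 937321.20, rounded up to 937322; 937,322 required, 936,848 in favor — not approved.
Class III: 2/3 of 429132 = 286088; 286,088 required, 286,169 in favor — approved.
Class IV: a majority of 5850624 is 2925313; 2,925,313 required, 2,925,451 in favor — approved.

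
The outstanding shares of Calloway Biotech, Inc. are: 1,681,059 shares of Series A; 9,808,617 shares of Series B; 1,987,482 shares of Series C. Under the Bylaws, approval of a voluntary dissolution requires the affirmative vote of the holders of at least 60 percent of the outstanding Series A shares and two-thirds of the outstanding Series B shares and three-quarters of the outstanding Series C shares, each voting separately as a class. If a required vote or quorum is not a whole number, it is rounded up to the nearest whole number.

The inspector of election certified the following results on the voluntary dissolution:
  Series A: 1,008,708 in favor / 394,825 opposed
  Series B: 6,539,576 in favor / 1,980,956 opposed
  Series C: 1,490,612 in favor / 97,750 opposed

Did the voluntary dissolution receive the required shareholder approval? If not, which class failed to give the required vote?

Series A: 3/5 of 1681059 = 1008635.40, rounded up to 1008636; 1,008,636 required, 1,008,708 in favor — approved.
Series B: 2/3 of 9808617 = 6539078; 6,539,078 required, 6,539,576 in favor — approved.
Series C: 3/4 of 1987482 = 1490611.50, rounded up to 1490612; 1,490,612 required, 1,490,612 in favor — approved.

Approved — every class gave the required vote.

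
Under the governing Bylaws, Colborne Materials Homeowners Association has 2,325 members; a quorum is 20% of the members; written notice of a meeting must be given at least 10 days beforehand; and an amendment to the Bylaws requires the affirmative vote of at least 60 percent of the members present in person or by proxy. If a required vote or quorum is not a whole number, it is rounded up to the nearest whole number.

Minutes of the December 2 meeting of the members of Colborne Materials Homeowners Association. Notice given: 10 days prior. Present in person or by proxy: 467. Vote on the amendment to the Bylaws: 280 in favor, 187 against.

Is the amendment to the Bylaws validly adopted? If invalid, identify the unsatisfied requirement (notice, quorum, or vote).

Notice: 10 days given; 10 required. Satisfied.
Quorum: 20% of 2,325 = 465; 467 present. Satisfied.
Vote: requires three-fifths of those present (467); 3/5 of 467 = 280.20, rounded up to 281, so 281 needed; 280 in favor. Not satisfied.

Invalid — vote requirement not satisfied.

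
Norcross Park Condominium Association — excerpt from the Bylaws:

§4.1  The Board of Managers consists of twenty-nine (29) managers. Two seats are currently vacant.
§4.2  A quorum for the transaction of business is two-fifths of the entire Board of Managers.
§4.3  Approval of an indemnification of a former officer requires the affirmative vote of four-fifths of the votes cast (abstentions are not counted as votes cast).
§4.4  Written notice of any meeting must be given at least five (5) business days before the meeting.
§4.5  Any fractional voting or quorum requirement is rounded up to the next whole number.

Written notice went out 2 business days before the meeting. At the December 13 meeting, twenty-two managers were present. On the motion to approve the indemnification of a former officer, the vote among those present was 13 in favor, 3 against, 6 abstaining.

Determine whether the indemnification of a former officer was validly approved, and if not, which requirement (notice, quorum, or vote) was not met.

Notice: 2 business days given; 5 required (2 < 5). Not satisfied.
Quorum: 22 present; quorum is 12. Satisfied.
Vote: the indemnification of a former officer requires four-fifths of the votes cast (22 present − 6 abstaining = 16). 4/5 of 16 = 12.80, rounded up to 13, so 13 affirmative votes are needed; 13 voted in favor. Satisfied.

Invalid — notice requirement not satisfied.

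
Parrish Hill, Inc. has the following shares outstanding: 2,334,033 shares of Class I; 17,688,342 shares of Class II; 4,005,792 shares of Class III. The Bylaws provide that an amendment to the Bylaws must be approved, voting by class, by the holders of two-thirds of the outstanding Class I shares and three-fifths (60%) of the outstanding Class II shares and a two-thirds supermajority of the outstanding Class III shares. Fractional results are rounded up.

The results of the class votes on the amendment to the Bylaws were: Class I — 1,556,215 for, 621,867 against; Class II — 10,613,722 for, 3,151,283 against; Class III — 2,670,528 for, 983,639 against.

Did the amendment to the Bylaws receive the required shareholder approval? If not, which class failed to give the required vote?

Class I: 2/3 of 2334033 = 1556022; 1,556,022 required, 1,556,215 in favor — approved.
Class II: 3/5 of 17688342 = 10613005.20, rounded up to 10613006; 10,613,006 required, 10,613,722 in favor — approved.
Class III: 2/3 of 4005792 = 2670528; 2,670,528 required, 2,670,528 in favor — approved.

Approved — every class gave the required vote.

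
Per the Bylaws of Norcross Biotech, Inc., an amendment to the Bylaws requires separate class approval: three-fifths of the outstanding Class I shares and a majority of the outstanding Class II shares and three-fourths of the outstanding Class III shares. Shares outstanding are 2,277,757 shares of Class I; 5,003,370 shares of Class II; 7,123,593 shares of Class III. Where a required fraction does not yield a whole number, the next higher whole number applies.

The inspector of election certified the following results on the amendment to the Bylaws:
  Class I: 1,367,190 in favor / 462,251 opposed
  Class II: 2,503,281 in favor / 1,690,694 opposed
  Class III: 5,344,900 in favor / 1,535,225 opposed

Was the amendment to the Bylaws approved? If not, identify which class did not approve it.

Class I: 3/5 of 2277757 = 1366654.20, rounded up to 1366655; 1,366,655 required, 1,367,190 in favor — approved.
Class II: a majority of 5003370 is 2501686; 2,501,686 required, 2,503,281 in favor — approved.
Class III: 3/4 of 7123593 = 5342694.75, rounded up to 5342695; 5,342,695 required, 5,344,900 in favor — approved.

Approved — every class gave the required vote.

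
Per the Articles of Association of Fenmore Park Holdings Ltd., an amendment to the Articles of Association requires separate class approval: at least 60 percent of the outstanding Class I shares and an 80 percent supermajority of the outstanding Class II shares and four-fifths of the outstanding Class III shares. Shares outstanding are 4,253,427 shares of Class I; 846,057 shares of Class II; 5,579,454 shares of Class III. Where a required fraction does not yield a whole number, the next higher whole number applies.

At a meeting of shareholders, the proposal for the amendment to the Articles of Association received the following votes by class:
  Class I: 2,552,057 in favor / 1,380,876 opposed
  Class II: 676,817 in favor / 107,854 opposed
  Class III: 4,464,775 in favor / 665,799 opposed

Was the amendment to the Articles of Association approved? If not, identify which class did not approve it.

Class I: 3/5 of 4253427 = 2552056.20, rounded up to 2552057; 2,552,057 required, 2,552,057 in favor — approved.
Class II: 4/5 of 846057 = 676845.60, rounded up to 676846; 676,846 required, 676,817 in favor — not approved.
Class III: 4/5 of 5579454 = 4463563.20, rounded up to 4463564; 4,463,564 required, 4,464,775 in favor — approved.

Not approved — the Class II shares did not give the required vote.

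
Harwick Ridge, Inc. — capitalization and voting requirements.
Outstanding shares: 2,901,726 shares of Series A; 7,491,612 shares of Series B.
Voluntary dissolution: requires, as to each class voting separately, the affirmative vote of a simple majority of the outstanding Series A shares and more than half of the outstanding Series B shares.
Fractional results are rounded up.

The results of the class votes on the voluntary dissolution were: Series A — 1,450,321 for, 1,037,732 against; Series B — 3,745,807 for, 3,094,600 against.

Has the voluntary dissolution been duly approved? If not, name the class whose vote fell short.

Not approved — the Series A shares did not give the required vote.

Series A: a majority of 2901726 is 1450864; 1,450,864 required, 1,450,321 in favor — not approved.
Series B: a majority of 7491612 is 3745807; 3,745,807 required, 3,745,807 in favor — approved.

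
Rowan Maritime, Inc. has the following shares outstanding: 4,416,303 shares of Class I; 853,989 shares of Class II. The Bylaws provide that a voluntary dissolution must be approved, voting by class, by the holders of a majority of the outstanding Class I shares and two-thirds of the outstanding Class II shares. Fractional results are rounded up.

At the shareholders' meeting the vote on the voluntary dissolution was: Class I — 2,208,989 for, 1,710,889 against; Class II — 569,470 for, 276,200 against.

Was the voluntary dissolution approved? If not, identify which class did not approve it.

Class I: a majority of 4416303 is 2208152; 2,208,152 required, 2,208,989 in favor — approved.
Class II: 2/3 of 853989 = 569326; 569,326 required, 569,470 in favor — approved.

Approved — every class gave the required vote.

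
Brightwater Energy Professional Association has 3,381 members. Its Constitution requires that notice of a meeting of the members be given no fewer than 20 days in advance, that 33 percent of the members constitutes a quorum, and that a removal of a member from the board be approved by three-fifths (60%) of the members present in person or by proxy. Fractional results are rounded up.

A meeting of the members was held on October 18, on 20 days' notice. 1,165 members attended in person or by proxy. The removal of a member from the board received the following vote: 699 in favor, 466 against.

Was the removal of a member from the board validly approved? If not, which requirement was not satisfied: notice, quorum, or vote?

Notice: 20 days given; 20 required. Satisfied.
Quorum: 33% of 3,381 = 1,115.73, rounded up to 1,116; 1,165 present. Satisfied.
Vote: requires three-fifths of those present (1,165); 3/5 of 1165 = 699, so 699 needed; 699 in favor. Satisfied.

Valid — all requirements satisfied.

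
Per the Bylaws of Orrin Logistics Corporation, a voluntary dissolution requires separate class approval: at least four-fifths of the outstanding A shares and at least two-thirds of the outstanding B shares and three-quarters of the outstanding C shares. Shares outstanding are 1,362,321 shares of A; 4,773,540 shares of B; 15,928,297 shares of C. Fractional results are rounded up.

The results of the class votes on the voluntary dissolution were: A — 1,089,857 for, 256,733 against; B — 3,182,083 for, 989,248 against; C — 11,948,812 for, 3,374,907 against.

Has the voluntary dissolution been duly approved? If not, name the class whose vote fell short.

Not approved — the B shares did not give the required vote.

A: 4/5 of 1362321 = 1089856.80, rounded up to 1089857; 1,089,857 required, 1,089,857 in favor — approved.
B: 2/3 of 4773540 = 3182360; 3,182,360 required, 3,182,083 in favor — not approved.
C: 3/4 of 15928297 = 11946222.75, rounded up to 11946223; 11,946,223 required, 11,948,812 in favor — approved.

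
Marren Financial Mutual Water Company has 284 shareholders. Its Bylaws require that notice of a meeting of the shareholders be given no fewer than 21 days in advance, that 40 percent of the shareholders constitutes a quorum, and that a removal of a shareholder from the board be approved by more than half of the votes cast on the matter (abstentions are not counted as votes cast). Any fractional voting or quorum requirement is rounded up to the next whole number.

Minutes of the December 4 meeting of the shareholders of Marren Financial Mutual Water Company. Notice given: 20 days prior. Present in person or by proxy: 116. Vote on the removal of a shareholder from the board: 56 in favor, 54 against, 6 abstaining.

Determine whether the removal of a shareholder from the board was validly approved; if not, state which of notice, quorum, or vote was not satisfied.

Invalid — notice requirement not satisfied.

Notice: 20 days given; 21 required. Not satisfied.
Quorum: 40% of 284 = 113.60, rounded up to 114; 116 present. Satisfied.
Vote: requires a majority of the votes cast (116 − 6 abstaining = 110); a majority of 110 is 56, so 56 needed; 56 in favor. Satisfied.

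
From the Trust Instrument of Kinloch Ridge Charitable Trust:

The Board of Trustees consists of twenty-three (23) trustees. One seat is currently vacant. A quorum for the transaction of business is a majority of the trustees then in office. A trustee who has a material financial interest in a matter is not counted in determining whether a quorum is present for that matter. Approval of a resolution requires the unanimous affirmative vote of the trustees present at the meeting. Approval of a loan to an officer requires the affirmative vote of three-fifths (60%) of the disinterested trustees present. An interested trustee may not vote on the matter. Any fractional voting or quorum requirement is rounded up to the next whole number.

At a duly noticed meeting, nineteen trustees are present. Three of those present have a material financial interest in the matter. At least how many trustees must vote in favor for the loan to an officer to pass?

The loan to an officer requires three-fifths of the disinterested trustees present (19 − 3 = 16).
3/5 of 16 = 9.60, rounded up to 10.

10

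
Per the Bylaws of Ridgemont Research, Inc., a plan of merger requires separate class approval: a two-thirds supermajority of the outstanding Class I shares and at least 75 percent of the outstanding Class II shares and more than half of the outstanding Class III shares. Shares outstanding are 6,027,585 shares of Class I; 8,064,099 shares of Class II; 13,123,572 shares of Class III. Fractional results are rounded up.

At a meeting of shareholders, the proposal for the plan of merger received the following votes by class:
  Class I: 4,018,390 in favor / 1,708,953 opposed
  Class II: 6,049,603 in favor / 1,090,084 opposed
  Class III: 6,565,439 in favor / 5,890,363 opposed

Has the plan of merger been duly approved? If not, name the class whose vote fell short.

Class I: 2/3 of 6027585 = 4018390; 4,018,390 required, 4,018,390 in favor — approved.
Class II: 3/4 of 8064099 = 6048074.25, rounded up to 6048075; 6,048,075 required, 6,049,603 in favor — approved.
Class III: a majority of 13123572 is 6561787; 6,561,787 required, 6,565,439 in favor — approved.

Approved — every class gave the required vote.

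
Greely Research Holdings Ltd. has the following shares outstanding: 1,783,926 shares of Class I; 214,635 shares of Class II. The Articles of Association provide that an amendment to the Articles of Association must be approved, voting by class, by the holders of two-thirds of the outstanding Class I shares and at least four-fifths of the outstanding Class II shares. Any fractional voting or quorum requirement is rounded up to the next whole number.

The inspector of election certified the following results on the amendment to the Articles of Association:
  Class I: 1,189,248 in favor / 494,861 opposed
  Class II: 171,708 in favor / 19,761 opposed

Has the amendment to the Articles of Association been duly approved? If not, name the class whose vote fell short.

Class I: 2/3 of 1783926 = 1189284; 1,189,284 required, 1,189,248 in favor — not approved.
Class II: 4/5 of 214635 = 171708; 171,708 required, 171,708 in favor — approved.

Not approved — the Class I shares did not give the required vote.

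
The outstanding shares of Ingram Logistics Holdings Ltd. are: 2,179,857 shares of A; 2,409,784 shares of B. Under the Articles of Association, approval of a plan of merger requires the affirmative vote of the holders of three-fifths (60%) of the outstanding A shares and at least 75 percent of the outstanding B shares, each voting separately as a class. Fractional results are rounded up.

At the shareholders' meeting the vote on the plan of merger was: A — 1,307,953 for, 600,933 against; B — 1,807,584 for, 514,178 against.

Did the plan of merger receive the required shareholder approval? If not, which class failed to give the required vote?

Approved — every class gave the required vote.

A: 3/5 of 2179857 = 1307914.20, rounded up to 1307915; 1,307,915 required, 1,307,953 in favor — approved.
B: 3/4 of 2409784 = 1807338; 1,807,338 required, 1,807,584 in favor — approved.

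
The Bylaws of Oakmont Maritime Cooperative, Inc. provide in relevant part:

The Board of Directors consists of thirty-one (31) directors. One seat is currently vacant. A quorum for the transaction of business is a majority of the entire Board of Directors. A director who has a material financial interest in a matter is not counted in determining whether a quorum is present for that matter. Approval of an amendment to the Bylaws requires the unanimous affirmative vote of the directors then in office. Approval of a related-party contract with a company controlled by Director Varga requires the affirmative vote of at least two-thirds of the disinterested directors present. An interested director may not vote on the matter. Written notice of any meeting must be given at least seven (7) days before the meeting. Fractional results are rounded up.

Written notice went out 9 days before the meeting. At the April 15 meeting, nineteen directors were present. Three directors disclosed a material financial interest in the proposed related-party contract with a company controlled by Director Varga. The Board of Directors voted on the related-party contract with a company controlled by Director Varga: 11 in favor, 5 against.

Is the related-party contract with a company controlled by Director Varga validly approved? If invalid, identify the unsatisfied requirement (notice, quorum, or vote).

Notice: 9 days given; 7 required (9 ≥ 7). Satisfied.
Quorum: 19 present, but the 3 interested directors do not count, leaving 16. Quorum is 16. Satisfied.
Vote: the related-party contract with a company controlled by Director Varga requires two-thirds of the disinterested directors present (19 − 3 = 16). 2/3 of 16 = 10.67, rounded up to 11, so 11 affirmative votes are needed; 11 voted in favor. Satisfied.

Valid — all requirements satisfied.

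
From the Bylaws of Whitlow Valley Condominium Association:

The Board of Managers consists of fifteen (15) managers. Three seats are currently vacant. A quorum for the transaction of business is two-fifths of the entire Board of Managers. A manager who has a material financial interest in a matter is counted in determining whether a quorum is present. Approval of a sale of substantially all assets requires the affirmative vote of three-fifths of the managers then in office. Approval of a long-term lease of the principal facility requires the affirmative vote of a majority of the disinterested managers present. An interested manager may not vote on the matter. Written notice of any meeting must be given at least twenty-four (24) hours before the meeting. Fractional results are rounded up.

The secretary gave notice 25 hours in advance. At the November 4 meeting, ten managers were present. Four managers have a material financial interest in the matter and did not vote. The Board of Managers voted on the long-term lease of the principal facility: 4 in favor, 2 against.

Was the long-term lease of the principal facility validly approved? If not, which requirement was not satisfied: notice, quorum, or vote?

Notice: 25 hours given; 24 required (25 ≥ 24). Satisfied.
Quorum: 10 present (interested managers count toward quorum); quorum is 6. Satisfied.
Vote: the long-term lease of the principal facility requires a majority of the disinterested managers present (10 − 4 = 6). A majority of 6 is 4, so 4 affirmative votes are needed; 4 voted in favor. Satisfied.

Valid — all requirements satisfied.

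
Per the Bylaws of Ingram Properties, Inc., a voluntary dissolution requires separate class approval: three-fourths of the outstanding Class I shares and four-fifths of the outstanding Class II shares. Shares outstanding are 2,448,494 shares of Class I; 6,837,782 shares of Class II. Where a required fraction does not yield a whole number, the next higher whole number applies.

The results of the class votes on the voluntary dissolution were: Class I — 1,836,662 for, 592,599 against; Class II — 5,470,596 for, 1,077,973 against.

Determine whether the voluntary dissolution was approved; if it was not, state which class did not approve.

Approved — every class gave the required vote.

Class I: 3/4 of 2448494 = 1836370.50, rounded up to 1836371; 1,836,371 required, 1,836,662 in favor — approved.
Class II: 4/5 of 6837782 = 5470225.60, rounded up to 5470226; 5,470,226 required, 5,470,596 in favor — approved.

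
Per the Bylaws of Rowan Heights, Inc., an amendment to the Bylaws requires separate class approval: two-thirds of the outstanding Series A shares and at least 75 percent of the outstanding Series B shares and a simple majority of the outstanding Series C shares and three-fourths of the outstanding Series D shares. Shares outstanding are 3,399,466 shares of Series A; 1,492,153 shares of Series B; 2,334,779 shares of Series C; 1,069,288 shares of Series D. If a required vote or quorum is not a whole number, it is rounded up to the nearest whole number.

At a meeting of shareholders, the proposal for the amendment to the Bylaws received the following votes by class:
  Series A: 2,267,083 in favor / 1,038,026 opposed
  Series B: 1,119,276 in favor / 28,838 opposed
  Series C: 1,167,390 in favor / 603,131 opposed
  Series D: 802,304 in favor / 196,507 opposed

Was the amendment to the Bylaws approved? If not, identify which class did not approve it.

Approved — every class gave the required vote.

Series A: 2/3 of 3399466 = 2266310.67, rounded up to 2266311; 2,266,311 required, 2,267,083 in favor — approved.
Series B: 3/4 of 1492153 = 1119114.75, rounded up to 1119115; 1,119,115 required, 1,119,276 in favor — approved.
Series C: a majority of 2334779 is 1167390; 1,167,390 required, 1,167,390 in favor — approved.
Series D: 3/4 of 1069288 = 801966; 801,966 required, 802,304 in favor — approved.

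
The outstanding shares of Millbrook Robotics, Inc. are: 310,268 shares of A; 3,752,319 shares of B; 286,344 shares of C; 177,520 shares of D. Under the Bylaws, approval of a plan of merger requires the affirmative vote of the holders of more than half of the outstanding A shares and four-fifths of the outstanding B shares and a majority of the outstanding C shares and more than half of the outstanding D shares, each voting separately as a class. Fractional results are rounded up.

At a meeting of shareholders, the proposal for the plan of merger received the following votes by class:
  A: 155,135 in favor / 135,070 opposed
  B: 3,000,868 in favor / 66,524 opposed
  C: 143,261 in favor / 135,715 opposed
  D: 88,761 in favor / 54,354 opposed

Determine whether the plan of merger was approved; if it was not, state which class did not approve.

Not approved — the B shares did not give the required vote.

A: a majority of 310268 is 155135; 155,135 required, 155,135 in favor — approved.
B: 4/5 of 3752319 = 3001855.20, rounded up to 3001856; 3,001,856 required, 3,000,868 in favor — not approved.
C: a majority of 286344 is 143173; 143,173 required, 143,261 in favor — approved.
D: a majority of 177520 is 88761; 88,761 required, 88,761 in favor — approved.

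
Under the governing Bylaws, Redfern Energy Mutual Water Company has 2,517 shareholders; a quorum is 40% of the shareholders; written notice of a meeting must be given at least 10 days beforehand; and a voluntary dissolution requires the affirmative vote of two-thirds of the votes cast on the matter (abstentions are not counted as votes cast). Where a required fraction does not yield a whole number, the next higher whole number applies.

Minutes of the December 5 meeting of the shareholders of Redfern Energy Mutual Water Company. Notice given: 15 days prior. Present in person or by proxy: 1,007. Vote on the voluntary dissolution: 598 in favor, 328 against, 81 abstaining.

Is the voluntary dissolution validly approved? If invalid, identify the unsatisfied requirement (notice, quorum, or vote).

Notice: 15 days given; 10 required. Satisfied.
Quorum: 40% of 2,517 = 1,006.80, rounded up to 1,007; 1,007 present. Satisfied.
Vote: requires two-thirds of the votes cast (1,007 − 81 abstaining = 926); 2/3 of 926 = 617.33, rounded up to 618, so 618 needed; 598 in favor. Not satisfied.

Invalid — vote requirement not satisfied.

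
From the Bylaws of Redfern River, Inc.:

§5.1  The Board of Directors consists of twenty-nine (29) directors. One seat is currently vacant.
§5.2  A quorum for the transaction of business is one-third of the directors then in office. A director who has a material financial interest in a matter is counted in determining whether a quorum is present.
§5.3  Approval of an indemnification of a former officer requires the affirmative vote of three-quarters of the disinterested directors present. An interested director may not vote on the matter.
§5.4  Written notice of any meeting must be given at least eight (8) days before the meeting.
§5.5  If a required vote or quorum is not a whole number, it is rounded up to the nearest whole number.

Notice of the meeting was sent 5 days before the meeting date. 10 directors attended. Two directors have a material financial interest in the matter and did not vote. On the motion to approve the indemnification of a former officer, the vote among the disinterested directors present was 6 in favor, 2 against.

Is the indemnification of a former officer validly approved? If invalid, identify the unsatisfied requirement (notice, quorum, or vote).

Notice: 5 days given; 8 required (5 < 8). Not satisfied.
Quorum: 10 present (interested directors count toward quorum); quorum is 10. Satisfied.
Vote: the indemnification of a former officer requires three-fourths of the disinterested directors present (10 − 2 = 8). 3/4 of 8 = 6, so 6 affirmative votes are needed; 6 voted in favor. Satisfied.

Invalid — notice requirement not satisfied.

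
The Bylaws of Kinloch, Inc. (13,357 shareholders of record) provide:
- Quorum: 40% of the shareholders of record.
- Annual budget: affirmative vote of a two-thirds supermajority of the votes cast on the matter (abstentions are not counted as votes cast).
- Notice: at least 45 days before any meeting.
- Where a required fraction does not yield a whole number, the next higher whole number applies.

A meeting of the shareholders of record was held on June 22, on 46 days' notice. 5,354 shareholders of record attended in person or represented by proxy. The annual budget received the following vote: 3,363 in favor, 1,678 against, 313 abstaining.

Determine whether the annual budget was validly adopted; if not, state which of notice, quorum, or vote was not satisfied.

Valid — all requirements satisfied.

Notice: 46 days given; 45 required. Satisfied.
Quorum: 40% of 13,357 = 5,342.80, rounded up to 5,343; 5,354 present. Satisfied.
Vote: requires two-thirds of the votes cast (5,354 − 313 abstaining = 5,041); 2/3 of 5041 = 3360.67, rounded up to 3361, so 3,361 needed; 3,363 in favor. Satisfied.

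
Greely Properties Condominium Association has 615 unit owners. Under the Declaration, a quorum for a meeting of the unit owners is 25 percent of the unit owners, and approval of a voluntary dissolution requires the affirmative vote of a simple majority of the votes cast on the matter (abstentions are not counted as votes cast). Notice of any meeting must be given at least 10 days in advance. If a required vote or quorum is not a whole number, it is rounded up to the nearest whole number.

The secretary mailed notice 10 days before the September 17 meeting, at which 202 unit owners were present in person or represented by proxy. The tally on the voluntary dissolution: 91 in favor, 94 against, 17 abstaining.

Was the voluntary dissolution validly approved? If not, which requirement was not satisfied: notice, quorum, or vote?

Notice: 10 days given; 10 required. Satisfied.
Quorum: 25% of 615 = 153.75, rounded up to 154; 202 present. Satisfied.
Vote: requires a majority of the votes cast (202 − 17 abstaining = 185); a majority of 185 is 93, so 93 needed; 91 in favor. Not satisfied.

Invalid — vote requirement not satisfied.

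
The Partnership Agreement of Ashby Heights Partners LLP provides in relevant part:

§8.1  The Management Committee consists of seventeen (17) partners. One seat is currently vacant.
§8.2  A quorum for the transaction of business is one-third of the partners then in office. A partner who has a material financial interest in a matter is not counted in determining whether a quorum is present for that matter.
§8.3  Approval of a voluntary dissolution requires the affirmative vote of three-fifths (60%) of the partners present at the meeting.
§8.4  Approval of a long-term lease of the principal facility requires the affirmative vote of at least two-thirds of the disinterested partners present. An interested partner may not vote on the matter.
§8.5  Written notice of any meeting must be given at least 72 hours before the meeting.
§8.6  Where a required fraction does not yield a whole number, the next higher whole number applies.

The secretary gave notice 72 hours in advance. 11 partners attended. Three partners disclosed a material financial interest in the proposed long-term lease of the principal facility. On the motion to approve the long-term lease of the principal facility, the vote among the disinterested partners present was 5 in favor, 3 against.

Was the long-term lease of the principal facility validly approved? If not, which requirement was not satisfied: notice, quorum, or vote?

Notice: 72 hours given; 72 required (72 ≥ 72). Satisfied.
Quorum: 11 present, but the 3 interested partners do not count, leaving 8. Quorum is 6. Satisfied.
Vote: the long-term lease of the principal facility requires two-thirds of the disinterested partners present (11 − 3 = 8). 2/3 of 8 = 5.33, rounded up to 6, so 6 affirmative votes are needed; 5 voted in favor. Not satisfied.

Invalid — vote requirement not satisfied.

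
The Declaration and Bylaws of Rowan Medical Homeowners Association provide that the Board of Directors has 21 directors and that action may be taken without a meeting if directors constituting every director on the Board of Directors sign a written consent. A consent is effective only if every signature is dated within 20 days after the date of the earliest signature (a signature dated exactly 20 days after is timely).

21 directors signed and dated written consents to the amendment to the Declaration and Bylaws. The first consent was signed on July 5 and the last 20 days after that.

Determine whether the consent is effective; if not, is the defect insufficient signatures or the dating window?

Signatures required: all of 21 — unanimous means all 21, so 21 needed; 21 signed. Sufficient.
Dating window: the latest signature is 20 days after the earliest; the limit is 20 days. Within the window.

Effective — both the signature and dating-window requirements are satisfied.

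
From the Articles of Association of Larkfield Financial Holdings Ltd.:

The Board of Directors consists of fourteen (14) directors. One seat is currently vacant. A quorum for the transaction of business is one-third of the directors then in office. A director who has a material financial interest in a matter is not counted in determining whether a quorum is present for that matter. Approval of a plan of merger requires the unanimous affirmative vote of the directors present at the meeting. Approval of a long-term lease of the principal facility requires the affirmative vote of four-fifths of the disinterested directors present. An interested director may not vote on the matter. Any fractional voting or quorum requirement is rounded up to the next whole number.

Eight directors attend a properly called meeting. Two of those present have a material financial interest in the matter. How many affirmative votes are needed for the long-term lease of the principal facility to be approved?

The long-term lease of the principal facility requires four-fifths of the disinterested directors present (8 − 2 = 6).
4/5 of 6 = 4.80, rounded up to 5.

5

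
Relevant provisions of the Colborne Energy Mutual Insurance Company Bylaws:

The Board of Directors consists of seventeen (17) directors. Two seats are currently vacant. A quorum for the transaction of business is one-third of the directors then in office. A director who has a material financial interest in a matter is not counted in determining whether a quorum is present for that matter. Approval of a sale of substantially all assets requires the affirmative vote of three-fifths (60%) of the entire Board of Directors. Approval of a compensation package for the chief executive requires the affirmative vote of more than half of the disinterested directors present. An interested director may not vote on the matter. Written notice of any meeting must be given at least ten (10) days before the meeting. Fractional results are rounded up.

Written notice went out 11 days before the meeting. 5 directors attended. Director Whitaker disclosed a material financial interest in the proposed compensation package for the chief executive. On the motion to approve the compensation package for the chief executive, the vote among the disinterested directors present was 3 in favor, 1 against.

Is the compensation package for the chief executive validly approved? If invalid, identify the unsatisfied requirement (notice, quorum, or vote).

Notice: 11 days given; 10 required (11 ≥ 10). Satisfied.
Quorum: 5 present, but the 1 interested director does not count, leaving 4. Quorum is 5. Not satisfied.
Vote: the compensation package for the chief executive requires a majority of the disinterested directors present (5 − 1 = 4). A majority of 4 is 3, so 3 affirmative votes are needed; 3 voted in favor. Satisfied. (Moot — without a quorum no business can be validly transacted.)

Invalid — quorum requirement not satisfied.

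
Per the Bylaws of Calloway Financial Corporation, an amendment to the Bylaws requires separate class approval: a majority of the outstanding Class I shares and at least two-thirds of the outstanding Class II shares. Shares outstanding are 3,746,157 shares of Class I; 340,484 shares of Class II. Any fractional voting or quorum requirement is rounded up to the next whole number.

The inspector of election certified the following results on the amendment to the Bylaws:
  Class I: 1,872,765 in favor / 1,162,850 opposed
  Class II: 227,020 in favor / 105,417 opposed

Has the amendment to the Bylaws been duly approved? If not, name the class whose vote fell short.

Class I: a majority of 3746157 is 1873079; 1,873,079 required, 1,872,765 in favor — not approved.
Class II: 2/3 of 340484 = 226989.33, rounded up to 226990; 226,990 required, 227,020 in favor — approved.

Not approved — the Class I shares did not give the required vote.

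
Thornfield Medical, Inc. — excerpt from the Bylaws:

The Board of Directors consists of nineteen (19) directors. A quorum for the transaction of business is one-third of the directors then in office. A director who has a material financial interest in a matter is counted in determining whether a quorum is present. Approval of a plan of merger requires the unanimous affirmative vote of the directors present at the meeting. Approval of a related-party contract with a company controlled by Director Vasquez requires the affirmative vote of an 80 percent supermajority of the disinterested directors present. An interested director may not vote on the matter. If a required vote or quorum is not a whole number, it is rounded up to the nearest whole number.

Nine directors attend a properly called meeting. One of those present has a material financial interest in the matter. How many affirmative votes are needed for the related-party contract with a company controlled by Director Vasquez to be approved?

The related-party contract with a company controlled by Director Vasquez requires four-fifths of the disinterested directors present (9 − 1 = 8).
4/5 of 8 = 6.40, rounded up to 7.

7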